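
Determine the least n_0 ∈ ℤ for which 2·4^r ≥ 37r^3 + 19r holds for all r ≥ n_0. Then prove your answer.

At r = 5: 2048 < 4720, so the inequality fails and n_0 ≥ 6. We prove 2·4^r ≥ 37r^3 + 19r for all r ≥ 6.
When r = 6: 2·4^r = 8192 and 37r^3 + 19r = 8106, so 8192 ≥ 8106.
For the inductive step, assume it holds for an arbitrary p ≥ 6, so 2·4^p ≥ 37p^3 + 19p.
Then 2·4^(p + 1) = 4·(2·4^p) ≥ 4·(37p^3 + 19p).
Also, for p ≥ 6 we have 4·(37p^3 + 19p) ≥ 37(p+1)^3 + 19(p+1), since 4·(37p^3 + 19p) − (37(p+1)^3 + 19(p+1)) = 111p^3 - 111p^2 - 54p - 56, which is nonnegative for all p ≥ 6.
Combining, 2·4^(p + 1) ≥ 37(p+1)^3 + 19(p+1).
This completes the induction.
Hence the smallest such n_0 is 6.

n_0 = 6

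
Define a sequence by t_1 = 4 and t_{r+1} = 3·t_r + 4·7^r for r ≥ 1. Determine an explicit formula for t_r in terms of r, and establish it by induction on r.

t_r = -3^r + 7^r

Computing the first terms: t_1 = 4, t_2 = 40, t_3 = 316. This suggests t_r = -3^r + 7^r.
For the base case r = 1: the formula gives 4 = 4 = t_1.
For the inductive step, assume it holds for an arbitrary m ≥ 1, so t_m = -3^m + 7^m.
Then t_{m+1} = 3·t_m + 4·7^m = 3·(-3^m + 7^m) + 4·7^m = -3^(m + 1) + 7^(m + 1),
which is the claimed formula at r = m+1.
Hence, by induction on r, the claim holds for every r ≥ 1.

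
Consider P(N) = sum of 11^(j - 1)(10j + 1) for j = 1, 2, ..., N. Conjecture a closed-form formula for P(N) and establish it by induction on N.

P(N) = 11^N·N

We claim P(N) = 11^N·N for all N ≥ 1.
Base case (N = 1): P(1) = 11, and the closed form gives 11. They agree.
Suppose the result is true for N = j, so P(j) = 11^j·j.
Then P(j+1) = P(j) + (11^j(10j + 11)) = (11^j·j) + (11^j(10j + 11)).
Simplifying, P(j+1) = 11^(j + 1)(j + 1) = 11^(j+1)·(j+1),
which is the closed form with N = j+1.
By induction, the statement is established for all N ≥ 1.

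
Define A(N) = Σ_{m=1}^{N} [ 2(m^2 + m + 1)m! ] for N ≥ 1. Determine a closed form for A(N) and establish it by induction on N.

A(N) = (2N + 2)(N + 1)! - 2

We claim A(N) = (2N + 2)(N + 1)! - 2 for all N ≥ 1.
When N = 1: A(1) = 6, and the closed form gives 6. They agree.
Suppose the result is true for N = m, so A(m) = (2m + 2)(m + 1)! - 2.
Then A(m+1) = A(m) + (2(m^2 + 3m + 3)(m + 1)!) = ((2m + 2)(m + 1)! - 2) + (2(m^2 + 3m + 3)(m + 1)!).
Simplifying, A(m+1) = (2(m+1) + 2)((m+1) + 1)! - 2,
which is the closed form with N = m+1.
By the principle of mathematical induction, the result holds for all N ≥ 1.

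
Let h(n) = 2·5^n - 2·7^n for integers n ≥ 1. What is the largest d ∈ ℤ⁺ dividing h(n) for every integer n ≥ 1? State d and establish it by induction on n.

Computing the first values: h(1) = -4 and h(2) = -48; gcd(-4, -48) = 4, so d ≤ 4.
We prove 4 | 2·5^n - 2·7^n for all n ≥ 1 by induction on n.
When n = 1: h(1) = -4 = 4·(-1), so 4 | h(1).
Inductive step: suppose the statement holds for some m ≥ 1, i.e. 4 | h(m). Then
h(m+1) − 7·h(m) = (2·5^(m+1) - 2·7^(m+1)) − 7·(2·5^m - 2·7^m) = (2)·5^m·(5 − 7) = (-4)·5^m. Since 4 | h(m) by the inductive hypothesis, 4 | 7·h(m); and 4 | -4 since -4 = 4·-1. Therefore 4 | h(m+1).
By the principle of mathematical induction, the result holds for all n ≥ 1.
Therefore the largest such d is 4.

d = 4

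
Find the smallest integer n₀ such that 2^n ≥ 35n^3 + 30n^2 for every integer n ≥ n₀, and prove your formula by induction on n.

n₀ = 18

At n = 17: 131072 < 180625, so the inequality fails and n₀ ≥ 18. We prove 2^n ≥ 35n^3 + 30n^2 for all n ≥ 18.
When n = 18: 2^n = 262144 and 35n^3 + 30n^2 = 213840, so 262144 ≥ 213840.
For the inductive step, assume it holds for an arbitrary r ≥ 18, so 2^r ≥ 35r^3 + 30r^2.
Then 2^(r + 1) = 2·(2^r) ≥ 2·(35r^3 + 30r^2).
Also, for r ≥ 18 we have 2·(35r^3 + 30r^2) ≥ 35(r+1)^3 + 30(r+1)^2, since 2·(35r^3 + 30r^2) − (35(r+1)^3 + 30(r+1)^2) = 35r^3 - 75r^2 - 165r - 65, which is nonnegative for all r ≥ 18.
Combining, 2^(r + 1) ≥ 35(r+1)^3 + 30(r+1)^2.
By induction, the statement is established for all n ≥ 18.
Hence the smallest such n₀ is 18.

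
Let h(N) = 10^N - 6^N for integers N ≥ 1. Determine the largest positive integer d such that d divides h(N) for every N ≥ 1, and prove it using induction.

d = 4

Computing the first values: h(1) = 4 and h(2) = 64; gcd(4, 64) = 4, so d ≤ 4.
We prove 4 | 10^N - 6^N for all N ≥ 1 by induction on N.
Base step (N = 1): h(1) = 4 = 4·(1), so 4 | h(1).
Inductive step: suppose the statement holds for some k ≥ 1, i.e. 4 | h(k). Then
10^{k+1} − 6^{k+1} = 10·10^k − 6·6^k = 10·(10^k − 6^k) + (4)·6^k. The first term is divisible by 4 by the inductive hypothesis, and the second term (4)·6^k is divisible by 4 since 4 | 4. Hence 4 | h(k+1).
This completes the induction.
Therefore the largest such d is 4.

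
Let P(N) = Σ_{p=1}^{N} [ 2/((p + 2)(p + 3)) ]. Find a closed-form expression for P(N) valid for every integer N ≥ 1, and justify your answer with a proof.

P(N) = 2N/(3(N + 3))

We claim P(N) = 2N/(3(N + 3)) for all N ≥ 1.
For the base case N = 1: P(1) = 1/6, and the closed form gives 1/6. They agree.
For the inductive step, assume it holds for an arbitrary p ≥ 1, so P(p) = 2p/(3(p + 3)).
Then P(p+1) = P(p) + (2/((p + 3)(p + 4))) = (2p/(3(p + 3))) + (2/((p + 3)(p + 4))).
Simplifying, P(p+1) = 2(p + 1)/(3(p + 4)) = 2(p+1)/(3((p+1) + 3)),
which is the closed form with N = p+1.
By induction, the statement is established for all N ≥ 1.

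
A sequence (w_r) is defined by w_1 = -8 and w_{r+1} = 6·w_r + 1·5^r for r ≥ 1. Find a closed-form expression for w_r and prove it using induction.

w_r = -5^r - 3·6^(r - 1)

Computing the first terms: w_1 = -8, w_2 = -43, w_3 = -233. This suggests w_r = -5^r - 3·6^(r - 1).
For the base case r = 1: the formula gives -8 = -8 = w_1.
Inductive step: suppose the statement holds for some p ≥ 1, so w_p = -5^p - 3·6^(p - 1).
Then w_{p+1} = 6·w_p + 1·5^p = 6·(-5^p - 3·6^(p - 1)) + 1·5^p = -5^(p + 1) - 3·6^p = -5^(p+1) - 3·6^((p+1) - 1),
which is the claimed formula at r = p+1.
Hence, by induction on r, the claim holds for every r ≥ 1.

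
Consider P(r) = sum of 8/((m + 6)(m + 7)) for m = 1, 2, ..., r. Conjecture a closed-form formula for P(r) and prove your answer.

P(r) = 8r/(7(r + 7))

We claim P(r) = 8r/(7(r + 7)) for all r ≥ 1.
When r = 1: P(1) = 1/7, and the closed form gives 1/7. They agree.
Suppose the result is true for r = m, so P(m) = 8m/(7(m + 7)).
Then P(m+1) = P(m) + (8/((m + 7)(m + 8))) = (8m/(7(m + 7))) + (8/((m + 7)(m + 8))).
Simplifying, P(m+1) = 8(m + 1)/(7(m + 8)) = 8(m+1)/(7((m+1) + 7)),
which is the closed form with r = m+1.
By induction, the statement is established for all r ≥ 1.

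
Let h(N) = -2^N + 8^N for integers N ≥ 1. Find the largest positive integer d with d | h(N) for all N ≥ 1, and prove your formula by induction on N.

d = 6

Computing the first values: h(1) = 6 and h(2) = 60; gcd(6, 60) = 6, so d ≤ 6.
We prove 6 | -2^N + 8^N for all N ≥ 1 by induction on N.
For the base case N = 1: h(1) = 6 = 6·(1), so 6 | h(1).
Suppose the result is true for N = j, i.e. 6 | h(j). Then
8^{j+1} − 2^{j+1} = 8·8^j − 2·2^j = 8·(8^j − 2^j) + (6)·2^j. The first term is divisible by 6 by the inductive hypothesis, and the second term (6)·2^j is divisible by 6 since 6 | 6. Hence 6 | h(j+1).
By induction, the statement is established for all N ≥ 1.
Therefore the largest such d is 6.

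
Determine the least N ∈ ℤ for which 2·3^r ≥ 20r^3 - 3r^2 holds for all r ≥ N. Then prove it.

At r = 7: 4374 < 6713, so the inequality fails and N ≥ 8. We prove 2·3^r ≥ 20r^3 - 3r^2 for all r ≥ 8.
Base case (r = 8): 2·3^r = 13122 and 20r^3 - 3r^2 = 10048, so 13122 ≥ 10048.
Inductive step: assume the claim holds for r = m, so 2·3^m ≥ 20m^3 - 3m^2.
Then 2·3^(m + 1) = 3·(2·3^m) ≥ 3·(20m^3 - 3m^2).
Also, for m ≥ 8 we have 3·(20m^3 - 3m^2) ≥ 20(m+1)^3 - 3(m+1)^2, since 3·(20m^3 - 3m^2) − (20(m+1)^3 - 3(m+1)^2) = 40m^3 - 66m^2 - 54m - 17, which is nonnegative for all m ≥ 8.
Combining, 2·3^(m + 1) ≥ 20(m+1)^3 - 3(m+1)^2.
This completes the induction.
Hence the smallest such N is 8.

N = 8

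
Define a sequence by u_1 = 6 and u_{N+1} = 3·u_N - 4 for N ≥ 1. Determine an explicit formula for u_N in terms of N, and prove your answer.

u_N = 4·3^(N - 1) + 2

Computing the first terms: u_1 = 6, u_2 = 14, u_3 = 38. This suggests u_N = 4·3^(N - 1) + 2.
When N = 1: the formula gives 6 = 6 = u_1.
Inductive step: suppose the statement holds for some r ≥ 1, so u_r = 4·3^(r - 1) + 2.
Then u_{r+1} = 3·u_r - 4 = 3·(4·3^(r - 1) + 2) - 4 = 4·3^r + 2 = 4·3^((r+1) - 1) + 2,
which is the claimed formula at N = r+1.
This completes the induction.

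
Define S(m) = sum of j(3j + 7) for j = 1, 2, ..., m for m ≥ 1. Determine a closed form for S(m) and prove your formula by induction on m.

S(m) = m(m + 1)(m + 4)

We claim S(m) = m(m + 1)(m + 4) for all m ≥ 1.
For the base case m = 1: S(1) = 10, and the closed form gives 10. They agree.
Suppose the result is true for m = j, so S(j) = j(j^2 + 5j + 4).
Then S(j+1) = S(j) + ((j + 1)(3j + 10)) = (j(j^2 + 5j + 4)) + ((j + 1)(3j + 10)).
Simplifying, S(j+1) = (j + 1)(j + 2)(j + 5) = (j+1)((j+1) + 1)((j+1) + 4),
which is the closed form with m = j+1.
This completes the induction.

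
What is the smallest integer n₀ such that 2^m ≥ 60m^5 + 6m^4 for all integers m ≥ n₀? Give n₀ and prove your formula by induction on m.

At m = 30: 1073741824 < 1462860000, so the inequality fails and n₀ ≥ 31. We prove 2^m ≥ 60m^5 + 6m^4 for all m ≥ 31.
When m = 31: 2^m = 2147483648 and 60m^5 + 6m^4 = 1723290186, so 2147483648 ≥ 1723290186.
Suppose the result is true for m = r, so 2^r ≥ 60r^5 + 6r^4.
Then 2^(r + 1) = 2·(2^r) ≥ 2·(60r^5 + 6r^4).
Also, for r ≥ 31 we have 2·(60r^5 + 6r^4) ≥ 60(r+1)^5 + 6(r+1)^4, since 2·(60r^5 + 6r^4) − (60(r+1)^5 + 6(r+1)^4) = 60r^5 - 294r^4 - 624r^3 - 636r^2 - 324r - 66, which is nonnegative for all r ≥ 31.
Combining, 2^(r + 1) ≥ 60(r+1)^5 + 6(r+1)^4.
By the principle of mathematical induction, the result holds for all m ≥ 31.
Hence the smallest such n₀ is 31.

n₀ = 31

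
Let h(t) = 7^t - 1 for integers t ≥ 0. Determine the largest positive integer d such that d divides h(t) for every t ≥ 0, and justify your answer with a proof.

d = 6

Computing the first values: h(0) = 0 and h(1) = 6; gcd(0, 6) = 6, so d ≤ 6.
We prove 6 | 7^t - 1 for all t ≥ 0 by induction on t.
Base case (t = 0): h(0) = 0 = 6·(0), so 6 | h(0).
Suppose the result is true for t = r, i.e. 6 | h(r). Then
h(r+1) = 7^(r+1) - 1 = 7·(7^r - 1) + 6 = 7·h(r) + 6. The first term is divisible by 6 by the inductive hypothesis, and 6 is divisible by 6. Hence 6 | h(r+1).
This completes the induction.
Therefore the largest such d is 6.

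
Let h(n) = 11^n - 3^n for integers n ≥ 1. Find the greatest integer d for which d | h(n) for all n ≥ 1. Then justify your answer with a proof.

d = 8

Computing the first values: h(1) = 8 and h(2) = 112; gcd(8, 112) = 8, so d ≤ 8.
We prove 8 | 11^n - 3^n for all n ≥ 1 by induction on n.
Base case (n = 1): h(1) = 8 = 8·(1), so 8 | h(1).
Inductive step: suppose the statement holds for some k ≥ 1, i.e. 8 | h(k). Then
11^{k+1} − 3^{k+1} = 11·11^k − 3·3^k = 11·(11^k − 3^k) + (8)·3^k. The first term is divisible by 8 by the inductive hypothesis, and the second term (8)·3^k is divisible by 8 since 8 | 8. Hence 8 | h(k+1).
By induction, the statement is established for all n ≥ 1.
Therefore the largest such d is 8.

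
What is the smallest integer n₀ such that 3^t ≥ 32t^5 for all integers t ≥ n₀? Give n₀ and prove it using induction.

At t = 15: 14348907 < 24300000, so the inequality fails and n₀ ≥ 16. We prove 3^t ≥ 32t^5 for all t ≥ 16.
Base case (t = 16): 3^t = 43046721 and 32t^5 = 33554432, so 43046721 ≥ 33554432.
Inductive step: suppose the statement holds for some m ≥ 16, so 3^m ≥ 32m^5.
Then 3^(m + 1) = 3·(3^m) ≥ 3·(32m^5).
Also, for m ≥ 16 we have 3·(32m^5) ≥ 32(m+1)^5, since 3 ≥ (1 + 1/m)^5 for all m ≥ 16.
Combining, 3^(m + 1) ≥ 32(m+1)^5.
This completes the induction.
Hence the smallest such n₀ is 16.

n₀ = 16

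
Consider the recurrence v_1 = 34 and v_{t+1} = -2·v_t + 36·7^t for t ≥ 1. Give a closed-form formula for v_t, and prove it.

Computing the first terms: v_1 = 34, v_2 = 184, v_3 = 1396. This suggests v_t = -3(-2)^t + 4·7^t.
When t = 1: the formula gives 34 = 34 = v_1.
Inductive step: assume the claim holds for t = i, so v_i = -3(-2)^i + 4·7^i.
Then v_{i+1} = -2·v_i + 36·7^i = -2·(-3(-2)^i + 4·7^i) + 36·7^i = -3(-2)^(i + 1) + 4·7^(i + 1),
which is the claimed formula at t = i+1.
By the principle of mathematical induction, the result holds for all t ≥ 1.

v_t = -3(-2)^t + 4·7^t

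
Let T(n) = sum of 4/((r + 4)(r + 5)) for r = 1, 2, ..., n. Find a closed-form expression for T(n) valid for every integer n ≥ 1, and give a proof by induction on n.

T(n) = 4n/(5(n + 5))

We claim T(n) = 4n/(5(n + 5)) for all n ≥ 1.
Base case (n = 1): T(1) = 2/15, and the closed form gives 2/15. They agree.
Inductive step: suppose the statement holds for some r ≥ 1, so T(r) = 4r/(5(r + 5)).
Then T(r+1) = T(r) + (4/((r + 5)(r + 6))) = (4r/(5(r + 5))) + (4/((r + 5)(r + 6))).
Simplifying, T(r+1) = 4(r + 1)/(5(r + 6)) = 4(r+1)/(5((r+1) + 5)),
which is the closed form with n = r+1.
By the principle of mathematical induction, the result holds for all n ≥ 1.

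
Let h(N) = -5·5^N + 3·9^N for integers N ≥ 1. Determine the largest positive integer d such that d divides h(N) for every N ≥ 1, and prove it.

Computing the first values: h(1) = 2 and h(2) = 118; gcd(2, 118) = 2, so d ≤ 2.
We prove 2 | -5·5^N + 3·9^N for all N ≥ 1 by induction on N.
Base case (N = 1): h(1) = 2 = 2·(1), so 2 | h(1).
For the inductive step, assume it holds for an arbitrary r ≥ 1, i.e. 2 | h(r). Then
h(r+1) − 9·h(r) = (-5·5^(r+1) + 3·9^(r+1)) − 9·(-5·5^r + 3·9^r) = (-5)·5^r·(5 − 9) = (20)·5^r. Since 2 | h(r) by the inductive hypothesis, 2 | 9·h(r); and 2 | 20 since 20 = 2·10. Therefore 2 | h(r+1).
This completes the induction.
Therefore the largest such d is 2.

d = 2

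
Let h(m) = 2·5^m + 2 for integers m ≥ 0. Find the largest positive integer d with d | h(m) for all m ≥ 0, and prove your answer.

d = 4

Computing the first values: h(0) = 4 and h(1) = 12; gcd(4, 12) = 4, so d ≤ 4.
We prove 4 | 2·5^m + 2 for all m ≥ 0 by induction on m.
Base step (m = 0): h(0) = 4 = 4·(1), so 4 | h(0).
Inductive step: suppose the statement holds for some p ≥ 0, i.e. 4 | h(p). Then
h(p+1) = 2·5^(p+1) + 2 = 5·(2·5^p + 2) - 8 = 5·h(p) - 8. The first term is divisible by 4 by the inductive hypothesis, and -8 is divisible by 4. Hence 4 | h(p+1).
This completes the induction.
Therefore the largest such d is 4.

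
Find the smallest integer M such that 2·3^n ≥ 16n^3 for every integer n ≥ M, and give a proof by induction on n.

M = 8

At n = 7: 4374 < 5488, so the inequality fails and M ≥ 8. We prove 2·3^n ≥ 16n^3 for all n ≥ 8.
Base step (n = 8): 2·3^n = 13122 and 16n^3 = 8192, so 13122 ≥ 8192.
Inductive step: assume the claim holds for n = m, so 2·3^m ≥ 16m^3.
Then 2·3^(m + 1) = 3·(2·3^m) ≥ 3·(16m^3).
Also, for m ≥ 8 we have 3·(16m^3) ≥ 16(m+1)^3, since 3 ≥ (1 + 1/m)^3 for all m ≥ 8.
Combining, 2·3^(m + 1) ≥ 16(m+1)^3.
By induction, the statement is established for all n ≥ 8.
Hence the smallest such M is 8.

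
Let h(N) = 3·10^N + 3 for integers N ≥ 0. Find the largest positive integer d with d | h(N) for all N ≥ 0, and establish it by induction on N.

Computing the first values: h(0) = 6 and h(1) = 33; gcd(6, 33) = 3, so d ≤ 3.
We prove 3 | 3·10^N + 3 for all N ≥ 0 by induction on N.
Base case (N = 0): h(0) = 6 = 3·(2), so 3 | h(0).
For the inductive step, assume it holds for an arbitrary p ≥ 0, i.e. 3 | h(p). Then
h(p+1) = 3·10^(p+1) + 3 = 10·(3·10^p + 3) - 27 = 10·h(p) - 27. The first term is divisible by 3 by the inductive hypothesis, and -27 is divisible by 3. Hence 3 | h(p+1).
By the principle of mathematical induction, the result holds for all N ≥ 0.
Therefore the largest such d is 3.

d = 3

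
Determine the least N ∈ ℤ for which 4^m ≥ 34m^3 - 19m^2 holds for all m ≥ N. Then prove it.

At m = 6: 4096 < 6660, so the inequality fails and N ≥ 7. We prove 4^m ≥ 34m^3 - 19m^2 for all m ≥ 7.
Base case (m = 7): 4^m = 16384 and 34m^3 - 19m^2 = 10731, so 16384 ≥ 10731.
Suppose the result is true for m = k, so 4^k ≥ 34k^3 - 19k^2.
Then 4^(k + 1) = 4·(4^k) ≥ 4·(34k^3 - 19k^2).
Also, for k ≥ 7 we have 4·(34k^3 - 19k^2) ≥ 34(k+1)^3 - 19(k+1)^2, since 4·(34k^3 - 19k^2) − (34(k+1)^3 - 19(k+1)^2) = 102k^3 - 159k^2 - 64k - 15, which is nonnegative for all k ≥ 7.
Combining, 4^(k + 1) ≥ 34(k+1)^3 - 19(k+1)^2.
This completes the induction.
Hence the smallest such N is 7.

N = 7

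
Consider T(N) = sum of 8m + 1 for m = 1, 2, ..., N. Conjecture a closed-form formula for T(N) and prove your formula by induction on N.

T(N) = N(4N + 5)

We claim T(N) = N(4N + 5) for all N ≥ 1.
When N = 1: T(1) = 9, and the closed form gives 9. They agree.
Inductive step: assume the claim holds for N = m, so T(m) = m(4m + 5).
Then T(m+1) = T(m) + (8m + 9) = (m(4m + 5)) + (8m + 9).
Simplifying, T(m+1) = (m + 1)(4m + 9) = (m+1)(4(m+1) + 5),
which is the closed form with N = m+1.
This completes the induction.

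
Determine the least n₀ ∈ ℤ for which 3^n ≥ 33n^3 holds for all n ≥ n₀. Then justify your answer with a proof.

At n = 9: 19683 < 24057, so the inequality fails and n₀ ≥ 10. We prove 3^n ≥ 33n^3 for all n ≥ 10.
Base case (n = 10): 3^n = 59049 and 33n^3 = 33000, so 59049 ≥ 33000.
Suppose the result is true for n = j, so 3^j ≥ 33j^3.
Then 3^(j + 1) = 3·(3^j) ≥ 3·(33j^3).
Also, for j ≥ 10 we have 3·(33j^3) ≥ 33(j+1)^3, since 3 ≥ (1 + 1/j)^3 for all j ≥ 10.
Combining, 3^(j + 1) ≥ 33(j+1)^3.
This completes the induction.
Hence the smallest such n₀ is 10.

n₀ = 10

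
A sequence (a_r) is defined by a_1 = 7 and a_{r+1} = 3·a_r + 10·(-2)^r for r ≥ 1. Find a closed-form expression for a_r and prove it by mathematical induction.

a_r = (-2)^(r + 1) + 3^r

Computing the first terms: a_1 = 7, a_2 = 1, a_3 = 43. This suggests a_r = (-2)^(r + 1) + 3^r.
When r = 1: the formula gives 7 = 7 = a_1.
Inductive step: assume the claim holds for r = j, so a_j = (-2)^(j + 1) + 3^j.
Then a_{j+1} = 3·a_j + 10·(-2)^j = 3·((-2)^(j + 1) + 3^j) + 10·(-2)^j = (-2)^(j + 2) + 3^(j + 1) = (-2)^((j+1) + 1) + 3^(j+1),
which is the claimed formula at r = j+1.
By induction, the statement is established for all r ≥ 1.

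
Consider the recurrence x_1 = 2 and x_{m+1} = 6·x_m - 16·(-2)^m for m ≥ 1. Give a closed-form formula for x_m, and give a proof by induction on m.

Computing the first terms: x_1 = 2, x_2 = 44, x_3 = 200. This suggests x_m = -(-2)^(m + 1) + 6^m.
For the base case m = 1: the formula gives 2 = 2 = x_1.
Suppose the result is true for m = j, so x_j = -(-2)^(j + 1) + 6^j.
Then x_{j+1} = 6·x_j - 16·(-2)^j = 6·(-(-2)^(j + 1) + 6^j) - 16·(-2)^j = -(-2)^(j + 2) + 6^(j + 1) = -(-2)^((j+1) + 1) + 6^(j+1),
which is the claimed formula at m = j+1.
Hence, by induction on m, the claim holds for every m ≥ 1.

x_m = -(-2)^(m + 1) + 6^m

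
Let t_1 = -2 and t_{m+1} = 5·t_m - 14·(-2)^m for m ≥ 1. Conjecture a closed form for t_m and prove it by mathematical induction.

t_m = -(-2)^(m + 1) + 2·5^(m - 1)

Computing the first terms: t_1 = -2, t_2 = 18, t_3 = 34. This suggests t_m = -(-2)^(m + 1) + 2·5^(m - 1).
For the base case m = 1: the formula gives -2 = -2 = t_1.
Suppose the result is true for m = k, so t_k = -(-2)^(k + 1) + 2·5^(k - 1).
Then t_{k+1} = 5·t_k - 14·(-2)^k = 5·(-(-2)^(k + 1) + 2·5^(k - 1)) - 14·(-2)^k = -(-2)^(k + 2) + 2·5^k = -(-2)^((k+1) + 1) + 2·5^((k+1) - 1),
which is the claimed formula at m = k+1.
This completes the induction.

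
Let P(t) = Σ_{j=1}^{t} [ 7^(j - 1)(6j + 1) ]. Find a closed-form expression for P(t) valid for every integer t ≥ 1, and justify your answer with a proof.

We claim P(t) = 7^t·t for all t ≥ 1.
Base case (t = 1): P(1) = 7, and the closed form gives 7. They agree.
Suppose the result is true for t = j, so P(j) = 7^j·j.
Then P(j+1) = P(j) + (7^j(6j + 7)) = (7^j·j) + (7^j(6j + 7)).
Simplifying, P(j+1) = 7^(j + 1)(j + 1) = 7^(j+1)·(j+1),
which is the closed form with t = j+1.
By the principle of mathematical induction, the result holds for all t ≥ 1.

P(t) = 7^t·t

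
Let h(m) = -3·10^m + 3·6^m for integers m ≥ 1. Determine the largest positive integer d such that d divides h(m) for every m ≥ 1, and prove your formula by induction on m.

d = 12

Computing the first values: h(1) = -12 and h(2) = -192; gcd(-12, -192) = 12, so d ≤ 12.
We prove 12 | -3·10^m + 3·6^m for all m ≥ 1 by induction on m.
Base step (m = 1): h(1) = -12 = 12·(-1), so 12 | h(1).
For the inductive step, assume it holds for an arbitrary j ≥ 1, i.e. 12 | h(j). Then
h(j+1) − 10·h(j) = (-3·10^(j+1) + 3·6^(j+1)) − 10·(-3·10^j + 3·6^j) = (3)·6^j·(6 − 10) = (-12)·6^j. Since 12 | h(j) by the inductive hypothesis, 12 | 10·h(j); and 12 | -12 since -12 = 12·-1. Therefore 12 | h(j+1).
By induction, the statement is established for all m ≥ 1.
Therefore the largest such d is 12.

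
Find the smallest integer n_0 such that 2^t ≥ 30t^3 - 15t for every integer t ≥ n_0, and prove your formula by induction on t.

n_0 = 18

At t = 17: 131072 < 147135, so the inequality fails and n_0 ≥ 18. We prove 2^t ≥ 30t^3 - 15t for all t ≥ 18.
For the base case t = 18: 2^t = 262144 and 30t^3 - 15t = 174690, so 262144 ≥ 174690.
For the inductive step, assume it holds for an arbitrary j ≥ 18, so 2^j ≥ 30j^3 - 15j.
Then 2^(j + 1) = 2·(2^j) ≥ 2·(30j^3 - 15j).
Also, for j ≥ 18 we have 2·(30j^3 - 15j) ≥ 30(j+1)^3 - 15(j+1), since 2·(30j^3 - 15j) − (30(j+1)^3 - 15(j+1)) = 30j^3 - 90j^2 - 105j - 15, which is nonnegative for all j ≥ 18.
Combining, 2^(j + 1) ≥ 30(j+1)^3 - 15(j+1).
By the principle of mathematical induction, the result holds for all t ≥ 18.
Hence the smallest such n_0 is 18.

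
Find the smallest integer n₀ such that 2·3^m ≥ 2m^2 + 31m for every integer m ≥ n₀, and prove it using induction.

n₀ = 4

At m = 3: 54 < 111, so the inequality fails and n₀ ≥ 4. We prove 2·3^m ≥ 2m^2 + 31m for all m ≥ 4.
For the base case m = 4: 2·3^m = 162 and 2m^2 + 31m = 156, so 162 ≥ 156.
For the inductive step, assume it holds for an arbitrary k ≥ 4, so 2·3^k ≥ 2k^2 + 31k.
Then 2·3^(k + 1) = 3·(2·3^k) ≥ 3·(2k^2 + 31k).
Also, for k ≥ 4 we have 3·(2k^2 + 31k) ≥ 2(k+1)^2 + 31(k+1), since 3·(2k^2 + 31k) − (2(k+1)^2 + 31(k+1)) = 4k^2 + 58k - 33, which is nonnegative for all k ≥ 4.
Combining, 2·3^(k + 1) ≥ 2(k+1)^2 + 31(k+1).
This completes the induction.
Hence the smallest such n₀ is 4.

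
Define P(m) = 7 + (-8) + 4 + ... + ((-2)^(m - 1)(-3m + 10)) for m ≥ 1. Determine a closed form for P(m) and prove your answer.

We claim P(m) = (-2)^m(m - 3) + 3 for all m ≥ 1.
For the base case m = 1: P(1) = 7, and the closed form gives 7. They agree.
Inductive step: assume the claim holds for m = r, so P(r) = (-2)^r(r - 3) + 3.
Then P(r+1) = P(r) + ((-2)^r(-3r + 7)) = ((-2)^r(r - 3) + 3) + ((-2)^r(-3r + 7)).
Simplifying, P(r+1) = (-2)^(r + 1)r + (-2)^(r + 2) + 3 = (-2)^(r+1)((r+1) - 3) + 3,
which is the closed form with m = r+1.
By induction, the statement is established for all m ≥ 1.

P(m) = (-2)^m(m - 3) + 3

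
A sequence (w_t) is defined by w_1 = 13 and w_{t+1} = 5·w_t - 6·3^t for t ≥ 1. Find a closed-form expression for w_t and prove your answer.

Computing the first terms: w_1 = 13, w_2 = 47, w_3 = 181. This suggests w_t = 3^(t + 1) + 4·5^(t - 1).
Base step (t = 1): the formula gives 13 = 13 = w_1.
Inductive step: suppose the statement holds for some p ≥ 1, so w_p = 3^(p + 1) + 4·5^(p - 1).
Then w_{p+1} = 5·w_p - 6·3^p = 5·(3^(p + 1) + 4·5^(p - 1)) - 6·3^p = 3^(p + 2) + 4·5^p = 3^((p+1) + 1) + 4·5^((p+1) - 1),
which is the claimed formula at t = p+1.
By induction, the statement is established for all t ≥ 1.

w_t = 3^(t + 1) + 4·5^(t - 1)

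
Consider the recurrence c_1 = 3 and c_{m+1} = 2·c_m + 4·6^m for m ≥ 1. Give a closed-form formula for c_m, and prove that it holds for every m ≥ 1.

Computing the first terms: c_1 = 3, c_2 = 30, c_3 = 204. This suggests c_m = -3·2^(m - 1) + 6^m.
For the base case m = 1: the formula gives 3 = 3 = c_1.
Suppose the result is true for m = i, so c_i = -3·2^(i - 1) + 6^i.
Then c_{i+1} = 2·c_i + 4·6^i = 2·(-3·2^(i - 1) + 6^i) + 4·6^i = -3·2^i + 6^(i + 1) = -3·2^((i+1) - 1) + 6^(i+1),
which is the claimed formula at m = i+1.
By induction, the statement is established for all m ≥ 1.

c_m = -3·2^(m - 1) + 6^m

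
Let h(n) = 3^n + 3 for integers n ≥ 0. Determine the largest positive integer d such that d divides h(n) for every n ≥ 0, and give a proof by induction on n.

d = 2

Computing the first values: h(0) = 4 and h(1) = 6; gcd(4, 6) = 2, so d ≤ 2.
We prove 2 | 3^n + 3 for all n ≥ 0 by induction on n.
When n = 0: h(0) = 4 = 2·(2), so 2 | h(0).
Suppose the result is true for n = r, i.e. 2 | h(r). Then
h(r+1) = 3^(r+1) + 3 = 3·(3^r + 3) - 6 = 3·h(r) - 6. The first term is divisible by 2 by the inductive hypothesis, and -6 is divisible by 2. Hence 2 | h(r+1).
This completes the induction.
Therefore the largest such d is 2.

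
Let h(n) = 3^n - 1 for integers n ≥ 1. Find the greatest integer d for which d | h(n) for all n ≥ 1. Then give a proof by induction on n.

Computing the first values: h(1) = 2 and h(2) = 8; gcd(2, 8) = 2, so d ≤ 2.
We prove 2 | 3^n - 1 for all n ≥ 1 by induction on n.
Base case (n = 1): h(1) = 2 = 2·(1), so 2 | h(1).
Suppose the result is true for n = r, i.e. 2 | h(r). Then
3^{r+1} − 1^{r+1} = 3·3^r − 1·1^r = 3·(3^r − 1^r) + (2)·1^r. The first term is divisible by 2 by the inductive hypothesis, and the second term (2)·1^r is divisible by 2 since 2 | 2. Hence 2 | h(r+1).
By induction, the statement is established for all n ≥ 1.
Therefore the largest such d is 2.

d = 2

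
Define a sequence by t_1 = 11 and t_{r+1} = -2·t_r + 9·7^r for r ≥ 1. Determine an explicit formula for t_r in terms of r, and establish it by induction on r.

Computing the first terms: t_1 = 11, t_2 = 41, t_3 = 359. This suggests t_r = (-2)^(r + 1) + 7^r.
When r = 1: the formula gives 11 = 11 = t_1.
Inductive step: assume the claim holds for r = m, so t_m = (-2)^(m + 1) + 7^m.
Then t_{m+1} = -2·t_m + 9·7^m = -2·((-2)^(m + 1) + 7^m) + 9·7^m = (-2)^(m + 2) + 7^(m + 1) = (-2)^((m+1) + 1) + 7^(m+1),
which is the claimed formula at r = m+1.
Hence, by induction on r, the claim holds for every r ≥ 1.

t_r = (-2)^(r + 1) + 7^r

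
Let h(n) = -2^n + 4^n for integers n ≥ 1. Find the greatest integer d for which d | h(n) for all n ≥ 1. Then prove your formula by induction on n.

d = 2

Computing the first values: h(1) = 2 and h(2) = 12; gcd(2, 12) = 2, so d ≤ 2.
We prove 2 | -2^n + 4^n for all n ≥ 1 by induction on n.
Base case (n = 1): h(1) = 2 = 2·(1), so 2 | h(1).
Inductive step: assume the claim holds for n = r, i.e. 2 | h(r). Then
4^{r+1} − 2^{r+1} = 4·4^r − 2·2^r = 4·(4^r − 2^r) + (2)·2^r. The first term is divisible by 2 by the inductive hypothesis, and the second term (2)·2^r is divisible by 2 since 2 | 2. Hence 2 | h(r+1).
By induction, the statement is established for all n ≥ 1.
Therefore the largest such d is 2.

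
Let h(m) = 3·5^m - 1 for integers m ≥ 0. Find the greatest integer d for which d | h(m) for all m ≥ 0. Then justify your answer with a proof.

Computing the first values: h(0) = 2 and h(1) = 14; gcd(2, 14) = 2, so d ≤ 2.
We prove 2 | 3·5^m - 1 for all m ≥ 0 by induction on m.
Base step (m = 0): h(0) = 2 = 2·(1), so 2 | h(0).
Inductive step: suppose the statement holds for some i ≥ 0, i.e. 2 | h(i). Then
h(i+1) = 3·5^(i+1) - 1 = 5·(3·5^i - 1) + 4 = 5·h(i) + 4. The first term is divisible by 2 by the inductive hypothesis, and 4 is divisible by 2. Hence 2 | h(i+1).
By induction, the statement is established for all m ≥ 0.
Therefore the largest such d is 2.

d = 2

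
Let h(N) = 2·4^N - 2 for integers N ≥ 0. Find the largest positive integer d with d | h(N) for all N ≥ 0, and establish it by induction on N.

Computing the first values: h(0) = 0 and h(1) = 6; gcd(0, 6) = 6, so d ≤ 6.
We prove 6 | 2·4^N - 2 for all N ≥ 0 by induction on N.
Base step (N = 0): h(0) = 0 = 6·(0), so 6 | h(0).
Inductive step: assume the claim holds for N = p, i.e. 6 | h(p). Then
h(p+1) = 2·4^(p+1) - 2 = 4·(2·4^p - 2) + 6 = 4·h(p) + 6. The first term is divisible by 6 by the inductive hypothesis, and 6 is divisible by 6. Hence 6 | h(p+1).
Hence, by induction on N, the claim holds for every N ≥ 0.
Therefore the largest such d is 6.

d = 6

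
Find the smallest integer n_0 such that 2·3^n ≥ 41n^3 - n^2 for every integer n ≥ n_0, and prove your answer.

n_0 = 9

At n = 8: 13122 < 20928, so the inequality fails and n_0 ≥ 9. We prove 2·3^n ≥ 41n^3 - n^2 for all n ≥ 9.
Base step (n = 9): 2·3^n = 39366 and 41n^3 - n^2 = 29808, so 39366 ≥ 29808.
Inductive step: assume the claim holds for n = m, so 2·3^m ≥ 41m^3 - m^2.
Then 2·3^(m + 1) = 3·(2·3^m) ≥ 3·(41m^3 - m^2).
Also, for m ≥ 9 we have 3·(41m^3 - m^2) ≥ 41(m+1)^3 - (m+1)^2, since 3·(41m^3 - m^2) − (41(m+1)^3 - (m+1)^2) = 82m^3 - 125m^2 - 121m - 40, which is nonnegative for all m ≥ 9.
Combining, 2·3^(m + 1) ≥ 41(m+1)^3 - (m+1)^2.
By induction, the statement is established for all n ≥ 9.
Hence the smallest such n_0 is 9.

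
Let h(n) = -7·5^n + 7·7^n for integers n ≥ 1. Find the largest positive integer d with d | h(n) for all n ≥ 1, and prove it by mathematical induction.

Computing the first values: h(1) = 14 and h(2) = 168; gcd(14, 168) = 14, so d ≤ 14.
We prove 14 | -7·5^n + 7·7^n for all n ≥ 1 by induction on n.
Base step (n = 1): h(1) = 14 = 14·(1), so 14 | h(1).
Suppose the result is true for n = r, i.e. 14 | h(r). Then
h(r+1) − 7·h(r) = (-7·5^(r+1) + 7·7^(r+1)) − 7·(-7·5^r + 7·7^r) = (-7)·5^r·(5 − 7) = (14)·5^r. Since 14 | h(r) by the inductive hypothesis, 14 | 7·h(r); and 14 | 14 since 14 = 14·1. Therefore 14 | h(r+1).
By induction, the statement is established for all n ≥ 1.
Therefore the largest such d is 14.

d = 14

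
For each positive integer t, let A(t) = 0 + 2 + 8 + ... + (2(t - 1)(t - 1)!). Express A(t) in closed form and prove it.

We claim A(t) = 2t! - 2 for all t ≥ 1.
For the base case t = 1: A(1) = 0, and the closed form gives 0. They agree.
Inductive step: assume the claim holds for t = p, so A(p) = 2p! - 2.
Then A(p+1) = A(p) + (2p·p!) = (2p! - 2) + (2p·p!).
Simplifying, A(p+1) = 2(p+1)! - 2,
which is the closed form with t = p+1.
This completes the induction.

A(t) = 2t! - 2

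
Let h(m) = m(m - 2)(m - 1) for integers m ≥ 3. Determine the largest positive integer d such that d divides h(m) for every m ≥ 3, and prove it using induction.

d = 6

Computing the first values: h(3) = 6 and h(4) = 24; gcd(6, 24) = 6, so d ≤ 6.
We prove 6 | m(m - 2)(m - 1) for all m ≥ 3 by induction on m.
For the base case m = 3: h(3) = 6 = 6·(1), so 6 | h(3).
Inductive step: assume the claim holds for m = i, i.e. 6 | h(i). Then
h(i+1) − h(i) = (i-1)·i·(i+1) − (i-2)·(i-1)·i = (i-1)·i·[(i+1) − (i-2)] = 3·(i-1)·i. The product of 2 consecutive integers is divisible by (2)! = 2, so h(i+1) − h(i) is divisible by 3·2 = 6. By the inductive hypothesis 6 | h(i), hence 6 | h(i+1).
This completes the induction.
Therefore the largest such d is 6.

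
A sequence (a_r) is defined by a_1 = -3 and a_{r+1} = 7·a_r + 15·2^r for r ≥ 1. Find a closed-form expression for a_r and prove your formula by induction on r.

a_r = -3·2^r + 3·7^(r - 1)

Computing the first terms: a_1 = -3, a_2 = 9, a_3 = 123. This suggests a_r = -3·2^r + 3·7^(r - 1).
Base case (r = 1): the formula gives -3 = -3 = a_1.
For the inductive step, assume it holds for an arbitrary j ≥ 1, so a_j = -3·2^j + 3·7^(j - 1).
Then a_{j+1} = 7·a_j + 15·2^j = 7·(-3·2^j + 3·7^(j - 1)) + 15·2^j = -3·2^(j + 1) + 3·7^j = -3·2^(j+1) + 3·7^((j+1) - 1),
which is the claimed formula at r = j+1.
By induction, the statement is established for all r ≥ 1.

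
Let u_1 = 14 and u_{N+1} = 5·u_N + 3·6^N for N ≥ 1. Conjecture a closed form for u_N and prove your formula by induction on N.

u_N = -4·5^(N - 1) + 3·6^N

Computing the first terms: u_1 = 14, u_2 = 88, u_3 = 548. This suggests u_N = -4·5^(N - 1) + 3·6^N.
When N = 1: the formula gives 14 = 14 = u_1.
Inductive step: assume the claim holds for N = j, so u_j = -4·5^(j - 1) + 3·6^j.
Then u_{j+1} = 5·u_j + 3·6^j = 5·(-4·5^(j - 1) + 3·6^j) + 3·6^j = -4·5^j + 3·6^(j + 1) = -4·5^((j+1) - 1) + 3·6^(j+1),
which is the claimed formula at N = j+1.
By induction, the statement is established for all N ≥ 1.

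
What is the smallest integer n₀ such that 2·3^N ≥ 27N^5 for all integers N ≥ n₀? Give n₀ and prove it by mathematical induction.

n₀ = 15

At N = 14: 9565938 < 14521248, so the inequality fails and n₀ ≥ 15. We prove 2·3^N ≥ 27N^5 for all N ≥ 15.
Base step (N = 15): 2·3^N = 28697814 and 27N^5 = 20503125, so 28697814 ≥ 20503125.
Inductive step: assume the claim holds for N = i, so 2·3^i ≥ 27i^5.
Then 2·3^(i + 1) = 3·(2·3^i) ≥ 3·(27i^5).
Also, for i ≥ 15 we have 3·(27i^5) ≥ 27(i+1)^5, since 3 ≥ (1 + 1/i)^5 for all i ≥ 15.
Combining, 2·3^(i + 1) ≥ 27(i+1)^5.
This completes the induction.
Hence the smallest such n₀ is 15.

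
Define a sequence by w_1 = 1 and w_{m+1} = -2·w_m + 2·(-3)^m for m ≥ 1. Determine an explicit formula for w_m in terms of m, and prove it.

Computing the first terms: w_1 = 1, w_2 = -8, w_3 = 34. This suggests w_m = -5(-2)^(m - 1) - 2(-3)^m.
When m = 1: the formula gives 1 = 1 = w_1.
Inductive step: suppose the statement holds for some p ≥ 1, so w_p = -5(-2)^(p - 1) - 2(-3)^p.
Then w_{p+1} = -2·w_p + 2·(-3)^p = -2·(-5(-2)^(p - 1) - 2(-3)^p) + 2·(-3)^p = -5(-2)^p - 2(-3)^(p + 1) = -5(-2)^((p+1) - 1) - 2(-3)^(p+1),
which is the claimed formula at m = p+1.
By induction, the statement is established for all m ≥ 1.

w_m = -5(-2)^(m - 1) - 2(-3)^m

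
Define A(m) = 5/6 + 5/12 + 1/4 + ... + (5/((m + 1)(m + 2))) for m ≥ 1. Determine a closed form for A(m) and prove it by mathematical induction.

A(m) = 5m/(2(m + 2))

We claim A(m) = 5m/(2(m + 2)) for all m ≥ 1.
Base step (m = 1): A(1) = 5/6, and the closed form gives 5/6. They agree.
For the inductive step, assume it holds for an arbitrary r ≥ 1, so A(r) = 5r/(2(r + 2)).
Then A(r+1) = A(r) + (5/((r + 2)(r + 3))) = (5r/(2(r + 2))) + (5/((r + 2)(r + 3))).
Simplifying, A(r+1) = 5(r + 1)/(2(r + 3)) = 5(r+1)/(2((r+1) + 2)),
which is the closed form with m = r+1.
Hence, by induction on m, the claim holds for every m ≥ 1.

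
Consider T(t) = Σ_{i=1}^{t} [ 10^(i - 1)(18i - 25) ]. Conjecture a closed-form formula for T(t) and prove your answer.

T(t) = 10^t(2t - 3) + 3

We claim T(t) = 10^t(2t - 3) + 3 for all t ≥ 1.
When t = 1: T(1) = -7, and the closed form gives -7. They agree.
Inductive step: assume the claim holds for t = i, so T(i) = 10^i(2i - 3) + 3.
Then T(i+1) = T(i) + (10^i(18i - 7)) = (10^i(2i - 3) + 3) + (10^i(18i - 7)).
Simplifying, T(i+1) = 20·10^i·i - 10·10^i + 3 = 10^(i+1)(2(i+1) - 3) + 3,
which is the closed form with t = i+1.
This completes the induction.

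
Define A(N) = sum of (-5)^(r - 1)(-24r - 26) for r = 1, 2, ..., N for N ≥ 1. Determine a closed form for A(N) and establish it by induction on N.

A(N) = (-5)^N(4N + 5) - 5

We claim A(N) = (-5)^N(4N + 5) - 5 for all N ≥ 1.
Base step (N = 1): A(1) = -50, and the closed form gives -50. They agree.
Suppose the result is true for N = r, so A(r) = (-5)^r(4r + 5) - 5.
Then A(r+1) = A(r) + ((-5)^r(-24r - 50)) = ((-5)^r(4r + 5) - 5) + ((-5)^r(-24r - 50)).
Simplifying, A(r+1) = -20(-5)^r·r - 45(-5)^r - 5 = (-5)^(r+1)(4(r+1) + 5) - 5,
which is the closed form with N = r+1.
This completes the induction.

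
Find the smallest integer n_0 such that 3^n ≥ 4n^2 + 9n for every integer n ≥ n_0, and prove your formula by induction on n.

n_0 = 5

At n = 4: 81 < 100, so the inequality fails and n_0 ≥ 5. We prove 3^n ≥ 4n^2 + 9n for all n ≥ 5.
Base step (n = 5): 3^n = 243 and 4n^2 + 9n = 145, so 243 ≥ 145.
Inductive step: assume the claim holds for n = i, so 3^i ≥ 4i^2 + 9i.
Then 3^(i + 1) = 3·(3^i) ≥ 3·(4i^2 + 9i).
Also, for i ≥ 5 we have 3·(4i^2 + 9i) ≥ 4(i+1)^2 + 9(i+1), since 3·(4i^2 + 9i) − (4(i+1)^2 + 9(i+1)) = 8i^2 + 10i - 13, which is nonnegative for all i ≥ 5.
Combining, 3^(i + 1) ≥ 4(i+1)^2 + 9(i+1).
By the principle of mathematical induction, the result holds for all n ≥ 5.
Hence the smallest such n_0 is 5.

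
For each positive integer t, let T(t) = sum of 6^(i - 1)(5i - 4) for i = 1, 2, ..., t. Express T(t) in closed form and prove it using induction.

We claim T(t) = 6^t(t - 1) + 1 for all t ≥ 1.
Base case (t = 1): T(1) = 1, and the closed form gives 1. They agree.
Suppose the result is true for t = i, so T(i) = 6^i(i - 1) + 1.
Then T(i+1) = T(i) + (6^i(5i + 1)) = (6^i(i - 1) + 1) + (6^i(5i + 1)).
Simplifying, T(i+1) = 6^(i + 1)i + 1 = 6^(i+1)((i+1) - 1) + 1,
which is the closed form with t = i+1.
By induction, the statement is established for all t ≥ 1.

T(t) = 6^t(t - 1) + 1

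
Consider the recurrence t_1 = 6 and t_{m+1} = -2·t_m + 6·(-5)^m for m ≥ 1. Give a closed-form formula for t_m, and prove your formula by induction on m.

t_m = -(-2)^(m + 1) - 2(-5)^m

Computing the first terms: t_1 = 6, t_2 = -42, t_3 = 234. This suggests t_m = -(-2)^(m + 1) - 2(-5)^m.
When m = 1: the formula gives 6 = 6 = t_1.
For the inductive step, assume it holds for an arbitrary k ≥ 1, so t_k = -(-2)^(k + 1) - 2(-5)^k.
Then t_{k+1} = -2·t_k + 6·(-5)^k = -2·(-(-2)^(k + 1) - 2(-5)^k) + 6·(-5)^k = -(-2)^(k + 2) - 2(-5)^(k + 1) = -(-2)^((k+1) + 1) - 2(-5)^(k+1),
which is the claimed formula at m = k+1.
This completes the induction.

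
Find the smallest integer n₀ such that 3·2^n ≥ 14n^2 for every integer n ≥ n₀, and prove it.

At n = 8: 768 < 896, so the inequality fails and n₀ ≥ 9. We prove 3·2^n ≥ 14n^2 for all n ≥ 9.
Base step (n = 9): 3·2^n = 1536 and 14n^2 = 1134, so 1536 ≥ 1134.
Inductive step: suppose the statement holds for some m ≥ 9, so 3·2^m ≥ 14m^2.
Then 3·2^(m + 1) = 2·(3·2^m) ≥ 2·(14m^2).
Also, for m ≥ 9 we have 2·(14m^2) ≥ 14(m+1)^2, since 2 ≥ (1 + 1/m)^2 for all m ≥ 9.
Combining, 3·2^(m + 1) ≥ 14(m+1)^2.
Hence, by induction on n, the claim holds for every n ≥ 9.
Hence the smallest such n₀ is 9.

n₀ = 9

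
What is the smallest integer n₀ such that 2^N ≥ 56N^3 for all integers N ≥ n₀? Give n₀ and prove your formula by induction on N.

n₀ = 19

At N = 18: 262144 < 326592, so the inequality fails and n₀ ≥ 19. We prove 2^N ≥ 56N^3 for all N ≥ 19.
When N = 19: 2^N = 524288 and 56N^3 = 384104, so 524288 ≥ 384104.
Suppose the result is true for N = m, so 2^m ≥ 56m^3.
Then 2^(m + 1) = 2·(2^m) ≥ 2·(56m^3).
Also, for m ≥ 19 we have 2·(56m^3) ≥ 56(m+1)^3, since 2 ≥ (1 + 1/m)^3 for all m ≥ 19.
Combining, 2^(m + 1) ≥ 56(m+1)^3.
By the principle of mathematical induction, the result holds for all N ≥ 19.
Hence the smallest such n₀ is 19.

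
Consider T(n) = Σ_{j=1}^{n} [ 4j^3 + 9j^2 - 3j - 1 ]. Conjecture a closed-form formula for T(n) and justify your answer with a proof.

T(n) = n(n^3 + 5n^2 + 4n - 1)

We claim T(n) = n(n^3 + 5n^2 + 4n - 1) for all n ≥ 1.
Base case (n = 1): T(1) = 9, and the closed form gives 9. They agree.
Suppose the result is true for n = j, so T(j) = j(j^3 + 5j^2 + 4j - 1).
Then T(j+1) = T(j) + (4j^3 + 21j^2 + 27j + 9) = (j(j^3 + 5j^2 + 4j - 1)) + (4j^3 + 21j^2 + 27j + 9).
Simplifying, T(j+1) = (j + 1)(j^3 + 8j^2 + 17j + 9) = (j+1)((j+1)^3 + 5(j+1)^2 + 4(j+1) - 1),
which is the closed form with n = j+1.
This completes the induction.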